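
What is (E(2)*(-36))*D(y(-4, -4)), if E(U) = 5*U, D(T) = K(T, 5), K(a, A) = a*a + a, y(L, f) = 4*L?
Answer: -86400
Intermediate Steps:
K(a, A) = a + a**2 (K(a, A) = a**2 + a = a + a**2)
D(T) = T*(1 + T)
(E(2)*(-36))*D(y(-4, -4)) = ((5*2)*(-36))*((4*(-4))*(1 + 4*(-4))) = (10*(-36))*(-16*(1 - 16)) = -(-5760)*(-15) = -360*240 = -86400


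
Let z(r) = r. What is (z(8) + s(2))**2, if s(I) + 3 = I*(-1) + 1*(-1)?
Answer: 4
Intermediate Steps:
s(I) = -4 - I (s(I) = -3 + (I*(-1) + 1*(-1)) = -3 + (-I - 1) = -3 + (-1 - I) = -4 - I)
(z(8) + s(2))**2 = (8 + (-4 - 1*2))**2 = (8 + (-4 - 2))**2 = (8 - 6)**2 = 2**2 = 4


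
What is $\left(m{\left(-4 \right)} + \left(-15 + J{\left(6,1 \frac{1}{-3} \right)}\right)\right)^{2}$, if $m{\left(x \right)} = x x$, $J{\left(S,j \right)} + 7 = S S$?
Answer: $900$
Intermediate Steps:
$J{\left(S,j \right)} = -7 + S^{2}$ ($J{\left(S,j \right)} = -7 + S S = -7 + S^{2}$)
$m{\left(x \right)} = x^{2}$
$\left(m{\left(-4 \right)} + \left(-15 + J{\left(6,1 \frac{1}{-3} \right)}\right)\right)^{2} = \left(\left(-4\right)^{2} - \left(22 - 36\right)\right)^{2} = \left(16 + \left(-15 + \left(-7 + 36\right)\right)\right)^{2} = \left(16 + \left(-15 + 29\right)\right)^{2} = \left(16 + 14\right)^{2} = 30^{2} = 900$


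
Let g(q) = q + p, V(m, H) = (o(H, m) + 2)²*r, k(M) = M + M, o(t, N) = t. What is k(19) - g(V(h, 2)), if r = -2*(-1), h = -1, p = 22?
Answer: -16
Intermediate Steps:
r = 2
k(M) = 2*M
V(m, H) = 2*(2 + H)² (V(m, H) = (H + 2)²*2 = (2 + H)²*2 = 2*(2 + H)²)
g(q) = 22 + q (g(q) = q + 22 = 22 + q)
k(19) - g(V(h, 2)) = 2*19 - (22 + 2*(2 + 2)²) = 38 - (22 + 2*4²) = 38 - (22 + 2*16) = 38 - (22 + 32) = 38 - 1*54 = 38 - 54 = -16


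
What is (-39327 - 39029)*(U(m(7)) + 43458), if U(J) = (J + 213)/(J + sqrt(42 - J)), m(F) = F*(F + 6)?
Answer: -2026245885016/595 + 11910112*I/595 ≈ -3.4055e+9 + 20017.0*I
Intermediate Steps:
m(F) = F*(6 + F)
U(J) = (213 + J)/(J + sqrt(42 - J))
(-39327 - 39029)*(U(m(7)) + 43458) = (-39327 - 39029)*((213 + 7*(6 + 7))/(7*(6 + 7) + sqrt(42 - 7*(6 + 7))) + 43458) = -78356*((213 + 7*13)/(7*13 + sqrt(42 - 7*13)) + 43458) = -78356*((213 + 91)/(91 + sqrt(42 - 1*91)) + 43458) = -78356*(304/(91 + sqrt(42 - 91)) + 43458) = -78356*(304/(91 + sqrt(-49)) + 43458) = -78356*(304/(91 + 7*I) + 43458) = -78356*(((91 - 7*I)/8330)*304 + 43458) = -78356*(152*(91 - 7*I)/4165 + 43458) = -78356*(43458 + 152*(91 - 7*I)/4165) = -3405195048 - 11910112*(91 - 7*I)/4165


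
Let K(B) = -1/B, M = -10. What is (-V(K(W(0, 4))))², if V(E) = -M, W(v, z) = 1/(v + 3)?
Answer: 100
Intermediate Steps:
W(v, z) = 1/(3 + v)
V(E) = 10 (V(E) = -1*(-10) = 10)
(-V(K(W(0, 4))))² = (-1*10)² = (-10)² = 100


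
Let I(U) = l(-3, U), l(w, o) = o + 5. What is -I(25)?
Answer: -30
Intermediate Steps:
l(w, o) = 5 + o
I(U) = 5 + U
-I(25) = -(5 + 25) = -1*30 = -30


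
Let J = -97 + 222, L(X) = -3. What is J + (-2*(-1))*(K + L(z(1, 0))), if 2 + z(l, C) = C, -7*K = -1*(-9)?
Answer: 815/7 ≈ 116.43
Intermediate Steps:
K = -9/7 (K = -(-1)*(-9)/7 = -1/7*9 = -9/7 ≈ -1.2857)
z(l, C) = -2 + C
J = 125
J + (-2*(-1))*(K + L(z(1, 0))) = 125 + (-2*(-1))*(-9/7 - 3) = 125 + 2*(-30/7) = 125 - 60/7 = 815/7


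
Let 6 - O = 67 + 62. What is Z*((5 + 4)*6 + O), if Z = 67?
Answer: -4623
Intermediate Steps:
O = -123 (O = 6 - (67 + 62) = 6 - 1*129 = 6 - 129 = -123)
Z*((5 + 4)*6 + O) = 67*((5 + 4)*6 - 123) = 67*(9*6 - 123) = 67*(54 - 123) = 67*(-69) = -4623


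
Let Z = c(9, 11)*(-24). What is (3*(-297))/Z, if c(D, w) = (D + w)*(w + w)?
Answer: 27/320 ≈ 0.084375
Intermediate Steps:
c(D, w) = 2*w*(D + w) (c(D, w) = (D + w)*(2*w) = 2*w*(D + w))
Z = -10560 (Z = (2*11*(9 + 11))*(-24) = (2*11*20)*(-24) = 440*(-24) = -10560)
(3*(-297))/Z = (3*(-297))/(-10560) = -891*(-1/10560) = 27/320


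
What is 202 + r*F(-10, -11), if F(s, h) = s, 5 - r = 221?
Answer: 2362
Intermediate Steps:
r = -216 (r = 5 - 1*221 = 5 - 221 = -216)
202 + r*F(-10, -11) = 202 - 216*(-10) = 202 + 2160 = 2362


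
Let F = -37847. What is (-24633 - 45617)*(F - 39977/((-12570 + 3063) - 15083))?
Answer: 6537589714825/2459 ≈ 2.6586e+9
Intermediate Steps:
(-24633 - 45617)*(F - 39977/((-12570 + 3063) - 15083)) = (-24633 - 45617)*(-37847 - 39977/((-12570 + 3063) - 15083)) = -70250*(-37847 - 39977/(-9507 - 15083)) = -70250*(-37847 - 39977/(-24590)) = -70250*(-37847 - 39977*(-1/24590)) = -70250*(-37847 + 39977/24590) = -70250*(-930617753/24590) = 6537589714825/2459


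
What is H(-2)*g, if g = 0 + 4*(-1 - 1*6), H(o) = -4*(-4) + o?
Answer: -392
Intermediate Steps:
H(o) = 16 + o
g = -28 (g = 0 + 4*(-1 - 6) = 0 + 4*(-7) = 0 - 28 = -28)
H(-2)*g = (16 - 2)*(-28) = 14*(-28) = -392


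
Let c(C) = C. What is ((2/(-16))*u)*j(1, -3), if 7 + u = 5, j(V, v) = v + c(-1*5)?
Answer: -2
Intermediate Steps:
j(V, v) = -5 + v (j(V, v) = v - 1*5 = v - 5 = -5 + v)
u = -2 (u = -7 + 5 = -2)
((2/(-16))*u)*j(1, -3) = ((2/(-16))*(-2))*(-5 - 3) = ((2*(-1/16))*(-2))*(-8) = -1/8*(-2)*(-8) = (1/4)*(-8) = -2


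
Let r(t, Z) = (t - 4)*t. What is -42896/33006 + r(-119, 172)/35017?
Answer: -509490205/577885551 ≈ -0.88165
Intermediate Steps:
r(t, Z) = t*(-4 + t) (r(t, Z) = (-4 + t)*t = t*(-4 + t))
-42896/33006 + r(-119, 172)/35017 = -42896/33006 - 119*(-4 - 119)/35017 = -42896*1/33006 - 119*(-123)*(1/35017) = -21448/16503 + 14637*(1/35017) = -21448/16503 + 14637/35017 = -509490205/577885551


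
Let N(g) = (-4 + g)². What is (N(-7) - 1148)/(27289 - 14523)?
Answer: -79/982 ≈ -0.080448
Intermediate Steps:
(N(-7) - 1148)/(27289 - 14523) = ((-4 - 7)² - 1148)/(27289 - 14523) = ((-11)² - 1148)/12766 = (121 - 1148)*(1/12766) = -1027*1/12766 = -79/982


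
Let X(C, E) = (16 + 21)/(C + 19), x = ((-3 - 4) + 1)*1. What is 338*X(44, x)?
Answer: 12506/63 ≈ 198.51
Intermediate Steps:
x = -6 (x = (-7 + 1)*1 = -6*1 = -6)
X(C, E) = 37/(19 + C)
338*X(44, x) = 338*(37/(19 + 44)) = 338*(37/63) = 12506/63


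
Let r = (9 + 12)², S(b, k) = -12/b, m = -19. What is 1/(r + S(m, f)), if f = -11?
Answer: 19/8391 ≈ 0.0022643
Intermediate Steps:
r = 441 (r = 21² = 441)
1/(r + S(m, f)) = 1/(441 - 12/(-19)) = 1/(441 - 12*(-1/19)) = 1/(441 + 12/19) = 1/(8391/19) = 19/8391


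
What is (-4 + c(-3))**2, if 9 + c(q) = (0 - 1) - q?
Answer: 121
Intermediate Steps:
c(q) = -10 - q (c(q) = -9 + ((0 - 1) - q) = -9 + (-1 - q) = -10 - q)
(-4 + c(-3))**2 = (-4 + (-10 - 1*(-3)))**2 = (-4 + (-10 + 3))**2 = (-4 - 7)**2 = (-11)**2 = 121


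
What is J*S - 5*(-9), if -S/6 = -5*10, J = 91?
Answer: 27345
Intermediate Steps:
S = 300 (S = -(-30)*10 = -6*(-50) = 300)
J*S - 5*(-9) = 91*300 - 5*(-9) = 27300 + 45 = 27345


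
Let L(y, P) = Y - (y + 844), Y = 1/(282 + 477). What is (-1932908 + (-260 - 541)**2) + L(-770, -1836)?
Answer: -980158178/759 ≈ -1.2914e+6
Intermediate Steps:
Y = 1/759 ≈ 0.0013175
L(y, P) = -640595/759 - y (L(y, P) = 1/759 - (y + 844) = 1/759 - (844 + y) = 1/759 + (-844 - y) = -640595/759 - y)
(-1932908 + (-260 - 541)**2) + L(-770, -1836) = (-1932908 + (-260 - 541)**2) + (-640595/759 - 1*(-770)) = (-1932908 + (-801)**2) + (-640595/759 + 770) = (-1932908 + 641601) - 56165/759 = -1291307 - 56165/759 = -980158178/759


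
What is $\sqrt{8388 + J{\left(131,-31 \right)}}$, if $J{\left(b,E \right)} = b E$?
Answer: $\sqrt{4327} \approx 65.78$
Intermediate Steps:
$J{\left(b,E \right)} = E b$
$\sqrt{8388 + J{\left(131,-31 \right)}} = \sqrt{8388 - 4061} = \sqrt{4327}$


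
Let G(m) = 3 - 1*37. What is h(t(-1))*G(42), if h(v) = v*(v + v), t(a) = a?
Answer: -68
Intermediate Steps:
h(v) = 2*v² (h(v) = v*(2*v) = 2*v²)
G(m) = -34 (G(m) = 3 - 37 = -34)
h(t(-1))*G(42) = (2*(-1)²)*(-34) = (2*1)*(-34) = 2*(-34) = -68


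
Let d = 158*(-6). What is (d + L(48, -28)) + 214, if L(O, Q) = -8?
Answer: -742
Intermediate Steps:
d = -948
(d + L(48, -28)) + 214 = (-948 - 8) + 214 = -956 + 214 = -742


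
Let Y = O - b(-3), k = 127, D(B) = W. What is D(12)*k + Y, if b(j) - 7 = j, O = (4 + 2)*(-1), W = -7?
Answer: -899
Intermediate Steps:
O = -6 (O = 6*(-1) = -6)
D(B) = -7
b(j) = 7 + j
Y = -10 (Y = -6 - (7 - 3) = -6 - 1*4 = -6 - 4 = -10)
D(12)*k + Y = -7*127 - 10 = -889 - 10 = -899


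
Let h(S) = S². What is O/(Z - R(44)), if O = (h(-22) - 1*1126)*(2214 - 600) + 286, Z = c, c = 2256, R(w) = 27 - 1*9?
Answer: -517951/1119 ≈ -462.87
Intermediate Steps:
R(w) = 18 (R(w) = 27 - 9 = 18)
Z = 2256
O = -1035902 (O = ((-22)² - 1*1126)*(2214 - 600) + 286 = (484 - 1126)*1614 + 286 = -642*1614 + 286 = -1036188 + 286 = -1035902)
O/(Z - R(44)) = -1035902/(2256 - 1*18) = -1035902/(2256 - 18) = -1035902/2238 = -1035902*1/2238 = -517951/1119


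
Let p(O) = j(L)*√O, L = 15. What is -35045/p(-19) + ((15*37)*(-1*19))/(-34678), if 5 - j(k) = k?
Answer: 10545/34678 - 7009*I*√19/38 ≈ 0.30408 - 803.99*I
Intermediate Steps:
j(k) = 5 - k
p(O) = -10*√O (p(O) = (5 - 1*15)*√O = (5 - 15)*√O = -10*√O)
-35045/p(-19) + ((15*37)*(-1*19))/(-34678) = -35045*I*√19/190 + ((15*37)*(-1*19))/(-34678) = -35045*I*√19/190 + (555*(-19))*(-1/34678) = -35045*I*√19/190 - 10545*(-1/34678) = -7009*I*√19/38 + 10545/34678 = 10545/34678 - 7009*I*√19/38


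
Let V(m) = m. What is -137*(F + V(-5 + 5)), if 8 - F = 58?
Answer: 6850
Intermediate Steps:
F = -50 (F = 8 - 1*58 = 8 - 58 = -50)
-137*(F + V(-5 + 5)) = -137*(-50 + (-5 + 5)) = -137*(-50 + 0) = -137*(-50) = 6850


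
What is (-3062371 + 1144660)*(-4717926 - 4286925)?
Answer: 17268701816061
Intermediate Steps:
(-3062371 + 1144660)*(-4717926 - 4286925) = -1917711*(-9004851) = 17268701816061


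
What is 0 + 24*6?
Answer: 144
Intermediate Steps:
0 + 24*6 = 0 + 144 = 144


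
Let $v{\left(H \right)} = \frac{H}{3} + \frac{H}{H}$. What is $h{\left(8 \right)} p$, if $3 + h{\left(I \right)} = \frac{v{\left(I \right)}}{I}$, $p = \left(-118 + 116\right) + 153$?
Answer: $- \frac{9211}{24} \approx -383.79$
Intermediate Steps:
$p = 151$ ($p = -2 + 153 = 151$)
$v{\left(H \right)} = 1 + \frac{H}{3}$ ($v{\left(H \right)} = H \frac{1}{3} + 1 = \frac{H}{3} + 1 = 1 + \frac{H}{3}$)
$h{\left(I \right)} = -3 + \frac{1 + \frac{I}{3}}{I}$
$h{\left(8 \right)} p = \left(- \frac{8}{3} + \frac{1}{8}\right) 151 = \left(- \frac{61}{24}\right) 151 = - \frac{9211}{24}$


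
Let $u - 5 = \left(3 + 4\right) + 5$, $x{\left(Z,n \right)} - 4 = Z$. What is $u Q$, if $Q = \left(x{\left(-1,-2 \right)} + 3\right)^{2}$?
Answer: $612$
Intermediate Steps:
$x{\left(Z,n \right)} = 4 + Z$
$u = 17$ ($u = 5 + \left(\left(3 + 4\right) + 5\right) = 5 + \left(7 + 5\right) = 5 + 12 = 17$)
$Q = 36$ ($Q = \left(\left(4 - 1\right) + 3\right)^{2} = \left(3 + 3\right)^{2} = 6^{2} = 36$)
$u Q = 17 \cdot 36 = 612$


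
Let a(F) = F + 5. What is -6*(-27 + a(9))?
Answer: 78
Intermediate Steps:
a(F) = 5 + F
-6*(-27 + a(9)) = -6*(-27 + (5 + 9)) = -6*(-27 + 14) = -6*(-13) = 78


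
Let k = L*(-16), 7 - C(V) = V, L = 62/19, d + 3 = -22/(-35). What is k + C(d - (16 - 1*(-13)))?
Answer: -9203/665 ≈ -13.839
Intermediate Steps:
d = -83/35 (d = -3 - 22/(-35) = -3 - 22*(-1/35) = -3 + 22/35 = -83/35 ≈ -2.3714)
L = 62/19 (L = 62*(1/19) = 62/19 ≈ 3.2632)
C(V) = 7 - V
k = -992/19 (k = (62/19)*(-16) = -992/19 ≈ -52.211)
k + C(d - (16 - 1*(-13))) = -992/19 + (7 - (-83/35 - (16 - 1*(-13)))) = -992/19 + (7 - (-83/35 - (16 + 13))) = -992/19 + (7 - (-83/35 - 1*29)) = -992/19 + (7 - (-83/35 - 29)) = -992/19 + (7 - 1*(-1098/35)) = -992/19 + (7 + 1098/35) = -992/19 + 1343/35 = -9203/665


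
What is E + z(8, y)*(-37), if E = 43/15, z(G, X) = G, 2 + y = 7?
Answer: -4397/15 ≈ -293.13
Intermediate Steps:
y = 5 (y = -2 + 7 = 5)
E = 43/15 (E = 43*(1/15) = 43/15 ≈ 2.8667)
E + z(8, y)*(-37) = 43/15 + 8*(-37) = 43/15 - 296 = -4397/15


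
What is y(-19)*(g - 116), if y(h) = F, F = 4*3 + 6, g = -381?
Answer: -8946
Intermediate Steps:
F = 18 (F = 12 + 6 = 18)
y(h) = 18
y(-19)*(g - 116) = 18*(-381 - 116) = 18*(-497) = -8946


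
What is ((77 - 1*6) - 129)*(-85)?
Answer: 4930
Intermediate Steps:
((77 - 1*6) - 129)*(-85) = ((77 - 6) - 129)*(-85) = (71 - 129)*(-85) = -58*(-85) = 4930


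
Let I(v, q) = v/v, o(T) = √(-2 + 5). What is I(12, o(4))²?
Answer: 1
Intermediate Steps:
o(T) = √3
I(v, q) = 1
I(12, o(4))² = 1² = 1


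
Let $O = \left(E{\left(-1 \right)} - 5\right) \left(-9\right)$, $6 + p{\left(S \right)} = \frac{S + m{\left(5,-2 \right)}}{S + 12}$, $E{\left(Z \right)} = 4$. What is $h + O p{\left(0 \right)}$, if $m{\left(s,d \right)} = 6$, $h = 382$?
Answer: $\frac{665}{2} \approx 332.5$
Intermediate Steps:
$p{\left(S \right)} = -6 + \frac{6 + S}{12 + S}$ ($p{\left(S \right)} = -6 + \frac{S + 6}{S + 12} = -6 + \frac{6 + S}{12 + S}$)
$O = 9$ ($O = \left(4 - 5\right) \left(-9\right) = \left(-1\right) \left(-9\right) = 9$)
$h + O p{\left(0 \right)} = 382 + 9 \frac{-66 - 0}{12 + 0} = 382 + 9 \frac{-66 + 0}{12} = 382 + 9 \cdot \frac{1}{12} \left(-66\right) = 382 + 9 \left(- \frac{11}{2}\right) = 382 - \frac{99}{2} = \frac{665}{2}$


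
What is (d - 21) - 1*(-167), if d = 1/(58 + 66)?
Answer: 18105/124 ≈ 146.01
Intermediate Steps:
d = 1/124 ≈ 0.0080645
(d - 21) - 1*(-167) = (1/124 - 21) - 1*(-167) = -2603/124 + 167 = 18105/124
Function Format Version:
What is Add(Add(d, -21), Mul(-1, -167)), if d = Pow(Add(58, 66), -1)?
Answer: Rational(18105, 124) ≈ 146.01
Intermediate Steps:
d = Rational(1, 124) (d = Pow(124, -1) = Rational(1, 124) ≈ 0.0080645)
Add(Add(d, -21), Mul(-1, -167)) = Add(Add(Rational(1, 124), -21), Mul(-1, -167)) = Add(Rational(-2603, 124), 167) = Rational(18105, 124)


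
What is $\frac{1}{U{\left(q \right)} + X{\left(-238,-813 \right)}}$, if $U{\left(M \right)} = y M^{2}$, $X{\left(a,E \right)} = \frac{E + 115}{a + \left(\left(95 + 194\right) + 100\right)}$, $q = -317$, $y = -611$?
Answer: $- \frac{151}{9271216327} \approx -1.6287 \cdot 10^{-8}$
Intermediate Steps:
$X{\left(a,E \right)} = \frac{115 + E}{389 + a}$ ($X{\left(a,E \right)} = \frac{115 + E}{a + \left(289 + 100\right)} = \frac{115 + E}{a + 389} = \frac{115 + E}{389 + a}$)
$U{\left(M \right)} = - 611 M^{2}$
$\frac{1}{U{\left(q \right)} + X{\left(-238,-813 \right)}} = \frac{1}{- 611 \left(-317\right)^{2} + \frac{115 - 813}{389 - 238}} = \frac{1}{\left(-611\right) 100489 + \frac{1}{151} \left(-698\right)} = \frac{1}{-61398779 + \frac{1}{151} \left(-698\right)} = \frac{1}{-61398779 - \frac{698}{151}} = \frac{1}{- \frac{9271216327}{151}} = - \frac{151}{9271216327}$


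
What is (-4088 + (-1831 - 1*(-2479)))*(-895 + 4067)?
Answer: -10911680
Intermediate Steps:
(-4088 + (-1831 - 1*(-2479)))*(-895 + 4067) = (-4088 + (-1831 + 2479))*3172 = (-4088 + 648)*3172 = -3440*3172 = -10911680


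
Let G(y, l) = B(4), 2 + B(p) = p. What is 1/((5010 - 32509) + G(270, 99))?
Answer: -1/27497 ≈ -3.6368e-5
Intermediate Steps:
B(p) = -2 + p
G(y, l) = 2 (G(y, l) = -2 + 4 = 2)
1/((5010 - 32509) + G(270, 99)) = 1/((5010 - 32509) + 2) = 1/(-27499 + 2) = 1/(-27497) = -1/27497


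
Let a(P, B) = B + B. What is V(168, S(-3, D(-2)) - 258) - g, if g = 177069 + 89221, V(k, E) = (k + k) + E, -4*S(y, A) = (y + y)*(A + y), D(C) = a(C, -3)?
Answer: -532451/2 ≈ -2.6623e+5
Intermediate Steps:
a(P, B) = 2*B
D(C) = -6 (D(C) = 2*(-3) = -6)
S(y, A) = -y*(A + y)/2 (S(y, A) = -(y + y)*(A + y)/4 = -2*y*(A + y)/4 = -y*(A + y)/2)
V(k, E) = E + 2*k (V(k, E) = 2*k + E = E + 2*k)
g = 266290
V(168, S(-3, D(-2)) - 258) - g = ((-1/2*(-3)*(-6 - 3) - 258) + 2*168) - 1*266290 = ((-1/2*(-3)*(-9) - 258) + 336) - 266290 = ((-27/2 - 258) + 336) - 266290 = (-543/2 + 336) - 266290 = 129/2 - 266290 = -532451/2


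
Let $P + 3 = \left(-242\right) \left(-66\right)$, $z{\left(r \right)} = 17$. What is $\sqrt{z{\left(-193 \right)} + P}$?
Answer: $\sqrt{15986} \approx 126.44$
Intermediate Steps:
$P = 15969$ ($P = -3 - -15972 = -3 + 15972 = 15969$)
$\sqrt{z{\left(-193 \right)} + P} = \sqrt{17 + 15969} = \sqrt{15986}$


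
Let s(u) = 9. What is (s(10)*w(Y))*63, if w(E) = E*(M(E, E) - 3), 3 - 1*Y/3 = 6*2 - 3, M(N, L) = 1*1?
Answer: 20412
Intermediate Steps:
M(N, L) = 1
Y = -18 (Y = 9 - 3*(6*2 - 3) = 9 - 3*(12 - 3) = 9 - 3*9 = 9 - 27 = -18)
w(E) = -2*E (w(E) = E*(1 - 3) = E*(-2) = -2*E)
(s(10)*w(Y))*63 = (9*(-2*(-18)))*63 = (9*36)*63 = 324*63 = 20412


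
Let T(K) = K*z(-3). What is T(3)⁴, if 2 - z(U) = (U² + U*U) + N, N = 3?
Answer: 10556001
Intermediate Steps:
z(U) = -1 - 2*U² (z(U) = 2 - ((U² + U*U) + 3) = 2 - ((U² + U²) + 3) = 2 - (2*U² + 3) = 2 - (3 + 2*U²) = 2 + (-3 - 2*U²) = -1 - 2*U²)
T(K) = -19*K (T(K) = K*(-1 - 2*(-3)²) = K*(-1 - 2*9) = K*(-1 - 18) = K*(-19) = -19*K)
T(3)⁴ = (-19*3)⁴ = (-57)⁴ = 10556001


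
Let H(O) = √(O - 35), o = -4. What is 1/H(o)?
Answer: -I*√39/39 ≈ -0.16013*I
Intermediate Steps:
H(O) = √(-35 + O)
1/H(o) = 1/(√(-35 - 4)) = 1/(√(-39)) = 1/(I*√39) = -I*√39/39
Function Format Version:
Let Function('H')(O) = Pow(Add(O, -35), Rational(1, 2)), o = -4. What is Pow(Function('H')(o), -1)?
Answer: Mul(Rational(-1, 39), I, Pow(39, Rational(1, 2))) ≈ Mul(-0.16013, I)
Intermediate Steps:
Function('H')(O) = Pow(Add(-35, O), Rational(1, 2))
Pow(Function('H')(o), -1) = Pow(Pow(Add(-35, -4), Rational(1, 2)), -1) = Pow(Pow(-39, Rational(1, 2)), -1) = Pow(Mul(I, Pow(39, Rational(1, 2))), -1) = Mul(Rational(-1, 39), I, Pow(39, Rational(1, 2)))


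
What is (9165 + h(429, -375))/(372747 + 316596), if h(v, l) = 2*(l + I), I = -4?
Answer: 8407/689343 ≈ 0.012196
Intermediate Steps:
h(v, l) = -8 + 2*l (h(v, l) = 2*(l - 4) = 2*(-4 + l) = -8 + 2*l)
(9165 + h(429, -375))/(372747 + 316596) = (9165 + (-8 + 2*(-375)))/(372747 + 316596) = (9165 + (-8 - 750))/689343 = (9165 - 758)*(1/689343) = 8407*(1/689343) = 8407/689343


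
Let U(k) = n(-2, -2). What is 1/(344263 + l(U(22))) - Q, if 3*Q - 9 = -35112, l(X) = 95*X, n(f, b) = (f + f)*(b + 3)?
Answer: 4023774984/343883 ≈ 11701.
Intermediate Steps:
n(f, b) = 2*f*(3 + b) (n(f, b) = (2*f)*(3 + b) = 2*f*(3 + b))
U(k) = -4 (U(k) = 2*(-2)*(3 - 2) = 2*(-2)*1 = -4)
Q = -11701 (Q = 3 + (1/3)*(-35112) = 3 - 11704 = -11701)
1/(344263 + l(U(22))) - Q = 1/(344263 + 95*(-4)) - 1*(-11701) = 1/(344263 - 380) + 11701 = 1/343883 + 11701 = 4023774984/343883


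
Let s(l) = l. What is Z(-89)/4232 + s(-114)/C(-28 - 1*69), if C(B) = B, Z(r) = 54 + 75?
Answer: 494961/410504 ≈ 1.2057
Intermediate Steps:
Z(r) = 129
Z(-89)/4232 + s(-114)/C(-28 - 1*69) = 129/4232 - 114/(-28 - 1*69) = 129*(1/4232) - 114/(-28 - 69) = 129/4232 - 114/(-97) = 129/4232 - 114*(-1/97) = 129/4232 + 114/97 = 494961/410504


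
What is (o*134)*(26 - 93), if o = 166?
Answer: -1490348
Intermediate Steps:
(o*134)*(26 - 93) = (166*134)*(26 - 93) = 22244*(-67) = -1490348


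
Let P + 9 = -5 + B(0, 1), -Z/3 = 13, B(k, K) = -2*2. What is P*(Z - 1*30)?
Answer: 1242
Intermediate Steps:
B(k, K) = -4
Z = -39 (Z = -3*13 = -39)
P = -18 (P = -9 + (-5 - 4) = -9 - 9 = -18)
P*(Z - 1*30) = -18*(-39 - 1*30) = -18*(-39 - 30) = -18*(-69) = 1242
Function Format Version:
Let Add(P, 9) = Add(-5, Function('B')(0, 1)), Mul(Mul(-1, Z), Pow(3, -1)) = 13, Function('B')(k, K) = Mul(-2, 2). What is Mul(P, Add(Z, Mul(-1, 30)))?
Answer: 1242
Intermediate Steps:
Function('B')(k, K) = -4
Z = -39 (Z = Mul(-3, 13) = -39)
P = -18 (P = Add(-9, Add(-5, -4)) = Add(-9, -9) = -18)
Mul(P, Add(Z, Mul(-1, 30))) = Mul(-18, Add(-39, Mul(-1, 30))) = Mul(-18, Add(-39, -30)) = Mul(-18, -69) = 1242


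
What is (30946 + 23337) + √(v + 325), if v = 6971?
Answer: 54283 + 8*√114 ≈ 54368.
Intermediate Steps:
(30946 + 23337) + √(v + 325) = (30946 + 23337) + √(6971 + 325) = 54283 + √7296 = 54283 + 8*√114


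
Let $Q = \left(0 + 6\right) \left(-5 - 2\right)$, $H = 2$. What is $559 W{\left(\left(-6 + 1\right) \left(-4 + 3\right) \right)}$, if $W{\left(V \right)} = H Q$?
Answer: $-46956$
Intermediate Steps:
$Q = -42$ ($Q = 6 \left(-7\right) = -42$)
$W{\left(V \right)} = -84$ ($W{\left(V \right)} = 2 \left(-42\right) = -84$)
$559 W{\left(\left(-6 + 1\right) \left(-4 + 3\right) \right)} = 559 \left(-84\right) = -46956$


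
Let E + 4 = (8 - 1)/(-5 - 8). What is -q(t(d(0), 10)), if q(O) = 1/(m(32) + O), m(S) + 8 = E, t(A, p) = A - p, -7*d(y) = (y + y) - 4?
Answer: 91/1999 ≈ 0.045523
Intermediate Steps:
d(y) = 4/7 - 2*y/7 (d(y) = -((y + y) - 4)/7 = -(2*y - 4)/7 = -(-4 + 2*y)/7 = 4/7 - 2*y/7)
E = -59/13 (E = -4 + (8 - 1)/(-5 - 8) = -4 + 7/(-13) = -4 + 7*(-1/13) = -4 - 7/13 = -59/13 ≈ -4.5385)
m(S) = -163/13 (m(S) = -8 - 59/13 = -163/13)
q(O) = 1/(-163/13 + O)
-q(t(d(0), 10)) = -13/(-163 + 13*((4/7 - 2/7*0) - 1*10)) = -13/(-163 + 13*((4/7 + 0) - 10)) = -13/(-163 + 13*(4/7 - 10)) = -13/(-163 + 13*(-66/7)) = -13/(-163 - 858/7) = -13/(-1999/7) = -13*(-7)/1999 = -1*(-91/1999) = 91/1999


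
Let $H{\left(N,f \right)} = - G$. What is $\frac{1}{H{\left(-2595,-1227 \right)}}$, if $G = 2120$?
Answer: $- \frac{1}{2120} \approx -0.0004717$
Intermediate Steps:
$H{\left(N,f \right)} = -2120$ ($H{\left(N,f \right)} = \left(-1\right) 2120 = -2120$)
$\frac{1}{H{\left(-2595,-1227 \right)}} = \frac{1}{-2120} = - \frac{1}{2120}$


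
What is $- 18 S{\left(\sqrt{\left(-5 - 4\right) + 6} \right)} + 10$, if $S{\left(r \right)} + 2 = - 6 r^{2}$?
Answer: $-278$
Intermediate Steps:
$S{\left(r \right)} = -2 - 6 r^{2}$
$- 18 S{\left(\sqrt{\left(-5 - 4\right) + 6} \right)} + 10 = - 18 \left(-2 - 6 \left(\sqrt{\left(-5 - 4\right) + 6}\right)^{2}\right) + 10 = - 18 \left(-2 - 6 \left(\sqrt{-9 + 6}\right)^{2}\right) + 10 = - 18 \left(-2 - 6 \left(\sqrt{-3}\right)^{2}\right) + 10 = - 18 \left(-2 - 6 \left(i \sqrt{3}\right)^{2}\right) + 10 = - 18 \left(-2 - -18\right) + 10 = - 18 \left(-2 + 18\right) + 10 = \left(-18\right) 16 + 10 = -288 + 10 = -278$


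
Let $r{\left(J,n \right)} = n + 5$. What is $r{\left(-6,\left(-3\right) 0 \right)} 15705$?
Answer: $78525$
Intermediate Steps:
$r{\left(J,n \right)} = 5 + n$
$r{\left(-6,\left(-3\right) 0 \right)} 15705 = \left(5 - 0\right) 15705 = \left(5 + 0\right) 15705 = 5 \cdot 15705 = 78525$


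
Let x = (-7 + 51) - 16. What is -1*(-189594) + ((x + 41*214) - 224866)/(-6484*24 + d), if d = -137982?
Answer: 27832317638/146799 ≈ 1.8959e+5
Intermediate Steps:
x = 28 (x = 44 - 16 = 28)
-1*(-189594) + ((x + 41*214) - 224866)/(-6484*24 + d) = -1*(-189594) + ((28 + 41*214) - 224866)/(-6484*24 - 137982) = 189594 + ((28 + 8774) - 224866)/(-155616 - 137982) = 189594 + (8802 - 224866)/(-293598) = 189594 - 216064*(-1/293598) = 189594 + 108032/146799 = 27832317638/146799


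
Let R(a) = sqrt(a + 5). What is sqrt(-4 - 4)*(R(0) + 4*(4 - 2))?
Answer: 2*I*sqrt(2)*(8 + sqrt(5)) ≈ 28.952*I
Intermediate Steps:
R(a) = sqrt(5 + a)
sqrt(-4 - 4)*(R(0) + 4*(4 - 2)) = sqrt(-4 - 4)*(sqrt(5 + 0) + 4*(4 - 2)) = sqrt(-8)*(sqrt(5) + 4*2) = (2*I*sqrt(2))*(sqrt(5) + 8) = (2*I*sqrt(2))*(8 + sqrt(5)) = 2*I*sqrt(2)*(8 + sqrt(5))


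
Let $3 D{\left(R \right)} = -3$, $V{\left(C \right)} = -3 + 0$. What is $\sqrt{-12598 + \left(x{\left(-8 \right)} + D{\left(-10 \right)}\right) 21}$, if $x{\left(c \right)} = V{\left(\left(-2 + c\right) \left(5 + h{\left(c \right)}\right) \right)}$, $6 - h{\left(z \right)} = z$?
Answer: $i \sqrt{12682} \approx 112.61 i$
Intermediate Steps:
$h{\left(z \right)} = 6 - z$
$V{\left(C \right)} = -3$
$x{\left(c \right)} = -3$
$D{\left(R \right)} = -1$ ($D{\left(R \right)} = \frac{1}{3} \left(-3\right) = -1$)
$\sqrt{-12598 + \left(x{\left(-8 \right)} + D{\left(-10 \right)}\right) 21} = \sqrt{-12598 + \left(-3 - 1\right) 21} = \sqrt{-12598 - 84} = \sqrt{-12682} = i \sqrt{12682}$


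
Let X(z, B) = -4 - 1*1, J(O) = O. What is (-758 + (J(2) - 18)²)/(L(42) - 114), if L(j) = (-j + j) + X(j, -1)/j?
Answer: 21084/4793 ≈ 4.3989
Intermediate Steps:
X(z, B) = -5 (X(z, B) = -4 - 1 = -5)
L(j) = -5/j (L(j) = (-j + j) - 5/j = 0 - 5/j = -5/j)
(-758 + (J(2) - 18)²)/(L(42) - 114) = (-758 + (2 - 18)²)/(-5/42 - 114) = (-758 + (-16)²)/(-5*1/42 - 114) = (-758 + 256)/(-5/42 - 114) = -502/(-4793/42) = -502*(-42/4793) = 21084/4793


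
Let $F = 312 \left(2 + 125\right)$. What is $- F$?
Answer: $-39624$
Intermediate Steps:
$F = 39624$ ($F = 312 \cdot 127 = 39624$)
$- F = \left(-1\right) 39624 = -39624$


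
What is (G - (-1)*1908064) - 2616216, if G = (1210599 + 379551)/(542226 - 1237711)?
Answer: -98502136774/139097 ≈ -7.0815e+5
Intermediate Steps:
G = -318030/139097 (G = 1590150/(-695485) = 1590150*(-1/695485) = -318030/139097 ≈ -2.2864)
(G - (-1)*1908064) - 2616216 = (-318030/139097 - (-1)*1908064) - 2616216 = (-318030/139097 - 1*(-1908064)) - 2616216 = (-318030/139097 + 1908064) - 2616216 = 265405660178/139097 - 2616216 = -98502136774/139097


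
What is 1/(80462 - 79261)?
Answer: 1/1201 ≈ 0.00083264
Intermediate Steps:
1/(80462 - 79261) = 1/1201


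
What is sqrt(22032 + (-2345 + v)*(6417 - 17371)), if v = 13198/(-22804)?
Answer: sqrt(835789833199785)/5701 ≈ 5071.0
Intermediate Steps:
v = -6599/11402 (v = 13198*(-1/22804) = -6599/11402 ≈ -0.57876)
sqrt(22032 + (-2345 + v)*(6417 - 17371)) = sqrt(22032 + (-2345 - 6599/11402)*(6417 - 17371)) = sqrt(22032 - 26744289/11402*(-10954)) = sqrt(22032 + 146478470853/5701) = sqrt(146604075285/5701) = sqrt(835789833199785)/5701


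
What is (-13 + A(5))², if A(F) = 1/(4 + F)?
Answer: 13456/81 ≈ 166.12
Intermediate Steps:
(-13 + A(5))² = (-13 + 1/(4 + 5))² = (-13 + 1/9)² = (-13 + ⅑)² = (-116/9)² = 13456/81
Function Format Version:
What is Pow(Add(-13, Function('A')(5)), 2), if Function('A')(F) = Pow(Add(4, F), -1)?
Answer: Rational(13456, 81) ≈ 166.12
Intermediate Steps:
Pow(Add(-13, Function('A')(5)), 2) = Pow(Add(-13, Pow(Add(4, 5), -1)), 2) = Pow(Add(-13, Pow(9, -1)), 2) = Pow(Add(-13, Rational(1, 9)), 2) = Pow(Rational(-116, 9), 2) = Rational(13456, 81)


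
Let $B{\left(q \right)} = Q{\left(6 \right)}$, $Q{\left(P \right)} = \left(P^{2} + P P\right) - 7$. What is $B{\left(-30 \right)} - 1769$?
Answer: $-1704$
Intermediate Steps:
$Q{\left(P \right)} = -7 + 2 P^{2}$ ($Q{\left(P \right)} = \left(P^{2} + P^{2}\right) - 7 = 2 P^{2} - 7 = -7 + 2 P^{2}$)
$B{\left(q \right)} = 65$ ($B{\left(q \right)} = -7 + 2 \cdot 6^{2} = -7 + 2 \cdot 36 = -7 + 72 = 65$)
$B{\left(-30 \right)} - 1769 = 65 - 1769 = -1704$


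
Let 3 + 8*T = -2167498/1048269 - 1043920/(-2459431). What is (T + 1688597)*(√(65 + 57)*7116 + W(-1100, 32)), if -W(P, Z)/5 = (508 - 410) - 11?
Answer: -5049998381332257399905/6875054066504 + 20652752000896749228577*√122/1718763516626 ≈ 1.3199e+11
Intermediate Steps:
W(P, Z) = -435 (W(P, Z) = -5*((508 - 410) - 11) = -5*(98 - 11) = -5*87 = -435)
T = -11970938623975/20625162199512 (T = -3/8 + (-2167498/1048269 - 1043920/(-2459431))/8 = -3/8 + (-2167498*1/1048269 - 1043920*(-1/2459431))/8 = -3/8 + (-2167498/1048269 + 1043920/2459431)/8 = -3/8 + (⅛)*(-4236502799158/2578145274939) = -3/8 - 2118251399579/10312581099756 = -11970938623975/20625162199512 ≈ -0.58040)
(T + 1688597)*(√(65 + 57)*7116 + W(-1100, 32)) = (-11970938623975/20625162199512 + 1688597)*(√(65 + 57)*7116 - 435) = 34827575043670740689*(√122*7116 - 435)/20625162199512 = 34827575043670740689*(7116*√122 - 435)/20625162199512 = 34827575043670740689*(-435 + 7116*√122)/20625162199512 = -5049998381332257399905/6875054066504 + 20652752000896749228577*√122/1718763516626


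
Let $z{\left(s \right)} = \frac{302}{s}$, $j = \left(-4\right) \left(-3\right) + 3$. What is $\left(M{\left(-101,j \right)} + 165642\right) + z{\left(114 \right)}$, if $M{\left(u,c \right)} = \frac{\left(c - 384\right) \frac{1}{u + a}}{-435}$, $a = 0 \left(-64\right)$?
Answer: $\frac{138274348514}{834765} \approx 1.6564 \cdot 10^{5}$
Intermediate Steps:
$j = 15$ ($j = 12 + 3 = 15$)
$a = 0$
$M{\left(u,c \right)} = - \frac{-384 + c}{435 u}$ ($M{\left(u,c \right)} = \frac{\left(c - 384\right) \frac{1}{u + 0}}{-435} = \frac{-384 + c}{u} \left(- \frac{1}{435}\right) = - \frac{-384 + c}{435 u}$)
$\left(M{\left(-101,j \right)} + 165642\right) + z{\left(114 \right)} = \left(\frac{384 - 15}{435 \left(-101\right)} + 165642\right) + \frac{302}{114} = \left(\frac{1}{435} \left(- \frac{1}{101}\right) \left(384 - 15\right) + 165642\right) + 302 \cdot \frac{1}{114} = \left(\frac{1}{435} \left(- \frac{1}{101}\right) 369 + 165642\right) + \frac{151}{57} = \left(- \frac{123}{14645} + 165642\right) + \frac{151}{57} = \frac{2425826967}{14645} + \frac{151}{57} = \frac{138274348514}{834765}$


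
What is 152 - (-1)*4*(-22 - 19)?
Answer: -12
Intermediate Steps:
152 - (-1)*4*(-22 - 19) = 152 - (-1)*4*(-41) = 152 - (-1)*(-164) = 152 - 1*164 = 152 - 164 = -12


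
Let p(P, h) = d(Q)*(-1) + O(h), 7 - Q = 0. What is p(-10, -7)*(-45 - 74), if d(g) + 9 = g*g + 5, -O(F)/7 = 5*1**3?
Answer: 9520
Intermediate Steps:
Q = 7 (Q = 7 - 1*0 = 7 + 0 = 7)
O(F) = -35 (O(F) = -35*1**3 = -35)
d(g) = -4 + g**2 (d(g) = -9 + (g*g + 5) = -9 + (g**2 + 5) = -9 + (5 + g**2) = -4 + g**2)
p(P, h) = -80 (p(P, h) = (-4 + 7**2)*(-1) - 35 = (-4 + 49)*(-1) - 35 = 45*(-1) - 35 = -45 - 35 = -80)
p(-10, -7)*(-45 - 74) = -80*(-45 - 74) = -80*(-119) = 9520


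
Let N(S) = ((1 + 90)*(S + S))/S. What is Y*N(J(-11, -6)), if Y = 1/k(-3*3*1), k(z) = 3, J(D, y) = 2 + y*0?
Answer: 182/3 ≈ 60.667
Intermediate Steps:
J(D, y) = 2 (J(D, y) = 2 + 0 = 2)
Y = ⅓ (Y = 1/3 = ⅓ ≈ 0.33333)
N(S) = 182 (N(S) = (91*(2*S))/S = (182*S)/S = 182)
Y*N(J(-11, -6)) = (⅓)*182 = 182/3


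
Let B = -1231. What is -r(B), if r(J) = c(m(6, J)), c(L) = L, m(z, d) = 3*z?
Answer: -18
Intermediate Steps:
r(J) = 18 (r(J) = 3*6 = 18)
-r(B) = -1*18 = -18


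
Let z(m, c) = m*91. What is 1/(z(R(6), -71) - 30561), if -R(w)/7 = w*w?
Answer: -1/53493 ≈ -1.8694e-5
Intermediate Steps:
R(w) = -7*w² (R(w) = -7*w*w = -7*w²)
z(m, c) = 91*m
1/(z(R(6), -71) - 30561) = 1/(91*(-7*6²) - 30561) = 1/(91*(-7*36) - 30561) = 1/(91*(-252) - 30561) = 1/(-22932 - 30561) = 1/(-53493) = -1/53493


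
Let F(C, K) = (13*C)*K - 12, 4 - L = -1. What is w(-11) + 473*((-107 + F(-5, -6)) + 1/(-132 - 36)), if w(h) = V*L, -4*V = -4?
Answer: 21535111/168 ≈ 1.2819e+5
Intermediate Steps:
V = 1 (V = -1/4*(-4) = 1)
L = 5 (L = 4 - 1*(-1) = 4 + 1 = 5)
F(C, K) = -12 + 13*C*K (F(C, K) = 13*C*K - 12 = -12 + 13*C*K)
w(h) = 5 (w(h) = 1*5 = 5)
w(-11) + 473*((-107 + F(-5, -6)) + 1/(-132 - 36)) = 5 + 473*((-107 + (-12 + 13*(-5)*(-6))) + 1/(-132 - 36)) = 5 + 473*((-107 + (-12 + 390)) + 1/(-168)) = 5 + 473*((-107 + 378) - 1/168) = 5 + 473*(271 - 1/168) = 5 + 473*(45527/168) = 5 + 21534271/168 = 21535111/168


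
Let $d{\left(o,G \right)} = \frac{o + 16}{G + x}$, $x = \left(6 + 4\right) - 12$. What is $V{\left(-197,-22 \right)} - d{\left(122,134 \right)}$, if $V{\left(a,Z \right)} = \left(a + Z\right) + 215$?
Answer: $- \frac{111}{22} \approx -5.0455$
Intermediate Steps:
$x = -2$ ($x = 10 - 12 = -2$)
$V{\left(a,Z \right)} = 215 + Z + a$ ($V{\left(a,Z \right)} = \left(Z + a\right) + 215 = 215 + Z + a$)
$d{\left(o,G \right)} = \frac{16 + o}{-2 + G}$ ($d{\left(o,G \right)} = \frac{o + 16}{G - 2} = \frac{16 + o}{-2 + G}$)
$V{\left(-197,-22 \right)} - d{\left(122,134 \right)} = \left(215 - 22 - 197\right) - \frac{16 + 122}{-2 + 134} = -4 - \frac{1}{132} \cdot 138 = -4 - \frac{23}{22} = - \frac{111}{22}$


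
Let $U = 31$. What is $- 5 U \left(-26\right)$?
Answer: $4030$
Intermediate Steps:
$- 5 U \left(-26\right) = \left(-5\right) 31 \left(-26\right) = \left(-155\right) \left(-26\right) = 4030$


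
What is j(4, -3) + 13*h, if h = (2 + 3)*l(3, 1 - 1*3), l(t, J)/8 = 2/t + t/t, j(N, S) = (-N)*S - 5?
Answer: 2621/3 ≈ 873.67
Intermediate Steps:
j(N, S) = -5 - N*S (j(N, S) = -N*S - 5 = -5 - N*S)
l(t, J) = 8 + 16/t (l(t, J) = 8*(2/t + t/t) = 8*(2/t + 1) = 8*(1 + 2/t) = 8 + 16/t)
h = 200/3 (h = (2 + 3)*(8 + 16/3) = 5*(8 + 16*(⅓)) = 5*(8 + 16/3) = 5*(40/3) = 200/3 ≈ 66.667)
j(4, -3) + 13*h = (-5 - 1*4*(-3)) + 13*(200/3) = (-5 + 12) + 2600/3 = 7 + 2600/3 = 2621/3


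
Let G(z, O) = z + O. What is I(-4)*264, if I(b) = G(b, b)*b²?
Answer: -33792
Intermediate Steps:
G(z, O) = O + z
I(b) = 2*b³ (I(b) = (b + b)*b² = (2*b)*b² = 2*b³)
I(-4)*264 = (2*(-4)³)*264 = (2*(-64))*264 = -128*264 = -33792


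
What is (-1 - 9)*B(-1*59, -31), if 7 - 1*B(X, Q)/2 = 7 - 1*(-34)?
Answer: 680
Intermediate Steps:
B(X, Q) = -68 (B(X, Q) = 14 - 2*(7 - 1*(-34)) = 14 - 2*(7 + 34) = 14 - 2*41 = 14 - 82 = -68)
(-1 - 9)*B(-1*59, -31) = (-1 - 9)*(-68) = -10*(-68) = 680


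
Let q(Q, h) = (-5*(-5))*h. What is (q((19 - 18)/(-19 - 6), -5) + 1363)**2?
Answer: 1532644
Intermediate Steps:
q(Q, h) = 25*h
(q((19 - 18)/(-19 - 6), -5) + 1363)**2 = (25*(-5) + 1363)**2 = (-125 + 1363)**2 = 1238**2 = 1532644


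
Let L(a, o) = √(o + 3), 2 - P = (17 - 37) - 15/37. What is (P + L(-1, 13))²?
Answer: 954529/1369 ≈ 697.25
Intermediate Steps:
P = 829/37 (P = 2 - ((17 - 37) - 15/37) = 2 - (-20 - 15*1/37) = 2 - (-20 - 15/37) = 2 - 1*(-755/37) = 2 + 755/37 = 829/37 ≈ 22.405)
L(a, o) = √(3 + o)
(P + L(-1, 13))² = (829/37 + √(3 + 13))² = (829/37 + √16)² = (829/37 + 4)² = (977/37)² = 954529/1369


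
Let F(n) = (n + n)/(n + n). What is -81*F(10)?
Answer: -81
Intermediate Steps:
F(n) = 1 (F(n) = (2*n)/((2*n)) = (2*n)*(1/(2*n)) = 1)
-81*F(10) = -81*1 = -81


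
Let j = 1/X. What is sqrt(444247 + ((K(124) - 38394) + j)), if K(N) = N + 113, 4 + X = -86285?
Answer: 17*sqrt(213520336041)/12327 ≈ 637.25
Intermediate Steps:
X = -86289 (X = -4 - 86285 = -86289)
K(N) = 113 + N
j = -1/86289 (j = 1/(-86289) = -1/86289 ≈ -1.1589e-5)
sqrt(444247 + ((K(124) - 38394) + j)) = sqrt(444247 + (((113 + 124) - 38394) - 1/86289)) = sqrt(444247 + ((237 - 38394) - 1/86289)) = sqrt(444247 + (-38157 - 1/86289)) = sqrt(444247 - 3292529374/86289) = sqrt(35041100009/86289) = 17*sqrt(213520336041)/12327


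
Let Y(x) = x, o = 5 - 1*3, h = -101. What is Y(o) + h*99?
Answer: -9997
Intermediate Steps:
o = 2 (o = 5 - 3 = 2)
Y(o) + h*99 = 2 - 101*99 = 2 - 9999 = -9997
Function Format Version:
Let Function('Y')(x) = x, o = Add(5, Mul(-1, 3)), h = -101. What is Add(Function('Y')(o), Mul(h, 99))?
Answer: -9997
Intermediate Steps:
o = 2 (o = Add(5, -3) = 2)
Add(Function('Y')(o), Mul(h, 99)) = Add(2, Mul(-101, 99)) = Add(2, -9999) = -9997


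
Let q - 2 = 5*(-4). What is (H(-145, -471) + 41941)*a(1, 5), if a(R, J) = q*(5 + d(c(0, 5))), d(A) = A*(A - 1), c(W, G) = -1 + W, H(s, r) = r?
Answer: -5225220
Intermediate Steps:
d(A) = A*(-1 + A)
q = -18 (q = 2 + 5*(-4) = 2 - 20 = -18)
a(R, J) = -126 (a(R, J) = -18*(5 + (-1 + 0)*(-1 + (-1 + 0))) = -18*(5 - (-1 - 1)) = -18*(5 - 1*(-2)) = -18*(5 + 2) = -18*7 = -126)
(H(-145, -471) + 41941)*a(1, 5) = (-471 + 41941)*(-126) = 41470*(-126) = -5225220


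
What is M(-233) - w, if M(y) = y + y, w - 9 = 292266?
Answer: -292741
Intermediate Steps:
w = 292275 (w = 9 + 292266 = 292275)
M(y) = 2*y
M(-233) - w = 2*(-233) - 1*292275 = -466 - 292275 = -292741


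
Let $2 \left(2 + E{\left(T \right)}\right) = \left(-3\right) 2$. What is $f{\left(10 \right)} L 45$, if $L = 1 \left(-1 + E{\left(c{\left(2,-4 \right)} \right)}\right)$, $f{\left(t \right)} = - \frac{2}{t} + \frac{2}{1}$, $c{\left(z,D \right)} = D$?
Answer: $-486$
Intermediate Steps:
$E{\left(T \right)} = -5$ ($E{\left(T \right)} = -2 + \frac{\left(-3\right) 2}{2} = -2 + \frac{1}{2} \left(-6\right) = -2 - 3 = -5$)
$f{\left(t \right)} = 2 - \frac{2}{t}$ ($f{\left(t \right)} = - \frac{2}{t} + 2 \cdot 1 = - \frac{2}{t} + 2 = 2 - \frac{2}{t}$)
$L = -6$ ($L = 1 \left(-1 - 5\right) = 1 \left(-6\right) = -6$)
$f{\left(10 \right)} L 45 = \left(2 - \frac{2}{10}\right) \left(-6\right) 45 = \left(2 - \frac{1}{5}\right) \left(-6\right) 45 = \frac{9}{5} \left(-6\right) 45 = \left(- \frac{54}{5}\right) 45 = -486$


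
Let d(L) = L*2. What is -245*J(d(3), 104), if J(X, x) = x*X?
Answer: -152880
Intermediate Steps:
d(L) = 2*L
J(X, x) = X*x
-245*J(d(3), 104) = -245*2*3*104 = -1470*104 = -245*624 = -152880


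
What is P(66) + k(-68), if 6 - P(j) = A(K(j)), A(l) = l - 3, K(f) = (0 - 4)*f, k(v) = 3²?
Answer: 282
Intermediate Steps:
k(v) = 9
K(f) = -4*f
A(l) = -3 + l
P(j) = 9 + 4*j (P(j) = 6 - (-3 - 4*j) = 6 + (3 + 4*j) = 9 + 4*j)
P(66) + k(-68) = (9 + 4*66) + 9 = (9 + 264) + 9 = 273 + 9 = 282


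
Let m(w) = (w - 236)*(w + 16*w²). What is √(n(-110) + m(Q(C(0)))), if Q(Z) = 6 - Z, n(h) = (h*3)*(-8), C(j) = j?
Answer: 162*I*√5 ≈ 362.24*I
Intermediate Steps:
n(h) = -24*h (n(h) = (3*h)*(-8) = -24*h)
m(w) = (-236 + w)*(w + 16*w²)
√(n(-110) + m(Q(C(0)))) = √(-24*(-110) + (6 - 1*0)*(-236 - 3775*(6 - 1*0) + 16*(6 - 1*0)²)) = √(2640 + (6 + 0)*(-236 - 3775*(6 + 0) + 16*(6 + 0)²)) = √(2640 + 6*(-236 - 3775*6 + 16*6²)) = √(2640 + 6*(-236 - 22650 + 16*36)) = √(2640 + 6*(-236 - 22650 + 576)) = √(2640 + 6*(-22310)) = √(2640 - 133860) = √(-131220) = 162*I*√5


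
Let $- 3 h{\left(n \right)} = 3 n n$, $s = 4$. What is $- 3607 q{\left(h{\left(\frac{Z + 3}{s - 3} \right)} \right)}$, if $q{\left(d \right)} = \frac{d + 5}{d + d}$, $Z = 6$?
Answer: $- \frac{137066}{81} \approx -1692.2$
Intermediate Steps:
$h{\left(n \right)} = - n^{2}$ ($h{\left(n \right)} = - \frac{3 n n}{3} = - \frac{3 n^{2}}{3} = - n^{2}$)
$q{\left(d \right)} = \frac{5 + d}{2 d}$
$- 3607 q{\left(h{\left(\frac{Z + 3}{s - 3} \right)} \right)} = - 3607 \frac{5 - \left(\frac{6 + 3}{4 - 3}\right)^{2}}{2 \left(- \left(\frac{6 + 3}{4 - 3}\right)^{2}\right)} = - 3607 \frac{5 - \left(\frac{9}{1}\right)^{2}}{2 \left(- \left(\frac{9}{1}\right)^{2}\right)} = - 3607 \frac{5 - \left(9 \cdot 1\right)^{2}}{2 \left(- \left(9 \cdot 1\right)^{2}\right)} = - 3607 \frac{5 - 9^{2}}{2 \left(- 9^{2}\right)} = - 3607 \frac{5 - 81}{2 \left(\left(-1\right) 81\right)} = - 3607 \frac{5 - 81}{2 \left(-81\right)} = - 3607 \cdot \frac{1}{2} \left(- \frac{1}{81}\right) \left(-76\right) = \left(-3607\right) \frac{38}{81} = - \frac{137066}{81}$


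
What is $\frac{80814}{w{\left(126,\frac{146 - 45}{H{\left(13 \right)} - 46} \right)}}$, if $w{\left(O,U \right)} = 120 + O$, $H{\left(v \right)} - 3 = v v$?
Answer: $\frac{13469}{41} \approx 328.51$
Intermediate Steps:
$H{\left(v \right)} = 3 + v^{2}$ ($H{\left(v \right)} = 3 + v v = 3 + v^{2}$)
$\frac{80814}{w{\left(126,\frac{146 - 45}{H{\left(13 \right)} - 46} \right)}} = \frac{80814}{120 + 126} = \frac{80814}{246} = 80814 \cdot \frac{1}{246} = \frac{13469}{41}$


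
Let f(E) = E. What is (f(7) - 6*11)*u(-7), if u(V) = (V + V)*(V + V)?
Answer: -11564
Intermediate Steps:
u(V) = 4*V² (u(V) = (2*V)*(2*V) = 4*V²)
(f(7) - 6*11)*u(-7) = (7 - 6*11)*(4*(-7)²) = (7 - 66)*(4*49) = -59*196 = -11564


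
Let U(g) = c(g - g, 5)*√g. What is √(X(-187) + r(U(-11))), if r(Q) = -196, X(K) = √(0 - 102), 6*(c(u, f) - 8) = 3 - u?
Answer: √(-196 + I*√102) ≈ 0.36058 + 14.005*I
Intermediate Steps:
c(u, f) = 17/2 - u/6 (c(u, f) = 8 + (3 - u)/6 = 8 + (½ - u/6) = 17/2 - u/6)
X(K) = I*√102 (X(K) = √(-102) = I*√102)
U(g) = 17*√g/2 (U(g) = (17/2 - (g - g)/6)*√g = (17/2 - ⅙*0)*√g = (17/2 + 0)*√g = 17*√g/2)
√(X(-187) + r(U(-11))) = √(I*√102 - 196) = √(-196 + I*√102)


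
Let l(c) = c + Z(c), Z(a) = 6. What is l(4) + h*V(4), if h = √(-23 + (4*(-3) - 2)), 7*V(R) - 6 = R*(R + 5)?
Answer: 10 + 6*I*√37 ≈ 10.0 + 36.497*I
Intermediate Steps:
V(R) = 6/7 + R*(5 + R)/7 (V(R) = 6/7 + (R*(R + 5))/7 = 6/7 + (R*(5 + R))/7 = 6/7 + R*(5 + R)/7)
l(c) = 6 + c (l(c) = c + 6 = 6 + c)
h = I*√37 (h = √(-23 + (-12 - 2)) = √(-23 - 14) = √(-37) = I*√37 ≈ 6.0828*I)
l(4) + h*V(4) = (6 + 4) + (I*√37)*(6/7 + (⅐)*4² + (5/7)*4) = 10 + (I*√37)*(6/7 + (⅐)*16 + 20/7) = 10 + (I*√37)*(6/7 + 16/7 + 20/7) = 10 + (I*√37)*6 = 10 + 6*I*√37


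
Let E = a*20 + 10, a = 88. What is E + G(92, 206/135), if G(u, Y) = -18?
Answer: 1752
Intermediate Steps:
E = 1770 (E = 88*20 + 10 = 1760 + 10 = 1770)
E + G(92, 206/135) = 1770 - 18 = 1752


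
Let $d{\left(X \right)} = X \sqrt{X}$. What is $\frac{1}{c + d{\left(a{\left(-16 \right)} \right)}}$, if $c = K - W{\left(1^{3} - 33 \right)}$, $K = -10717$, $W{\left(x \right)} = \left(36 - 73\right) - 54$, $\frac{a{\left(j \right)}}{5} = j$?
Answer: $\frac{i}{2 \left(- 5313 i + 160 \sqrt{5}\right)} \approx -9.3684 \cdot 10^{-5} + 6.3086 \cdot 10^{-6} i$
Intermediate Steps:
$a{\left(j \right)} = 5 j$
$d{\left(X \right)} = X^{\frac{3}{2}}$
$W{\left(x \right)} = -91$ ($W{\left(x \right)} = -37 - 54 = -91$)
$c = -10626$ ($c = -10717 - -91 = -10717 + 91 = -10626$)
$\frac{1}{c + d{\left(a{\left(-16 \right)} \right)}} = \frac{1}{-10626 + \left(5 \left(-16\right)\right)^{\frac{3}{2}}} = \frac{1}{-10626 + \left(-80\right)^{\frac{3}{2}}} = \frac{1}{-10626 - 320 i \sqrt{5}}$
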